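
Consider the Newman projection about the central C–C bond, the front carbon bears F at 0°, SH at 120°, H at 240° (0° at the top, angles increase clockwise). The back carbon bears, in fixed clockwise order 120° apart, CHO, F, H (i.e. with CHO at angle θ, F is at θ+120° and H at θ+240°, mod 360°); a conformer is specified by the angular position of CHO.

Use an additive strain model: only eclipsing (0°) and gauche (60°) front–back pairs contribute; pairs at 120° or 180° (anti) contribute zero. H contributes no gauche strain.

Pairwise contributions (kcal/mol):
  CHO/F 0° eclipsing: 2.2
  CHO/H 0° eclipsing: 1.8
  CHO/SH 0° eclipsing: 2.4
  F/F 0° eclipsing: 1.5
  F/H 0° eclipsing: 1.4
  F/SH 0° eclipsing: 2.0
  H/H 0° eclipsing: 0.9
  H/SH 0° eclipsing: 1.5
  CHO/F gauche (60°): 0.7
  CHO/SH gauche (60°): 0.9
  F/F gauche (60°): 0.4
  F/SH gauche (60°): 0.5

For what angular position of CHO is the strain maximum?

CHO at 0° (eclipsed): F–CHO eclipsed, SH–F eclipsed, H–H eclipsed; 2.2 + 2.0 + 0.9 = 5.1 kcal/mol.
CHO at 60° (staggered): F–CHO gauche, SH–CHO gauche, SH–F gauche; 0.7 + 0.9 + 0.5 = 2.1 kcal/mol.
CHO at 120° (eclipsed): F–H eclipsed, SH–CHO eclipsed, H–F eclipsed; 1.4 + 2.4 + 1.4 = 5.2 kcal/mol.
CHO at 180° (staggered): F–F gauche, SH–CHO gauche; 0.4 + 0.9 = 1.3 kcal/mol.
CHO at 240° (eclipsed): F–F eclipsed, SH–H eclipsed, H–CHO eclipsed; 1.5 + 1.5 + 1.8 = 4.8 kcal/mol.
CHO at 300° (staggered): F–CHO gauche, F–F gauche, SH–F gauche; 0.7 + 0.4 + 0.5 = 1.6 kcal/mol.
The maximum (5.2 kcal/mol) occurs with CHO at 120°.

120°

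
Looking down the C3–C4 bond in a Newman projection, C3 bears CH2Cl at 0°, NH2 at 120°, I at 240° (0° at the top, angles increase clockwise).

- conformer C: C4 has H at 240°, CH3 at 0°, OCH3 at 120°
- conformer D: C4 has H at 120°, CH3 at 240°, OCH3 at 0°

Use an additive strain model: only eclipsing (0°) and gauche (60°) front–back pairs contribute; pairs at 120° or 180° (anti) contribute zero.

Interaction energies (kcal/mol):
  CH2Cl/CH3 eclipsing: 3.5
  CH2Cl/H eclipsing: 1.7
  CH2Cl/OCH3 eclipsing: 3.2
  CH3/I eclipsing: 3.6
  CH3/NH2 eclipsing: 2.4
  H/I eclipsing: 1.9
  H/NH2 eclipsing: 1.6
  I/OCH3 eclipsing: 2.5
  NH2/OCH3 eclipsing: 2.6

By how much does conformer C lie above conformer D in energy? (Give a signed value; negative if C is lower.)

C is eclipsed. CH2Cl at 0° is eclipsed with CH3 at 0° (3.5); NH2 at 120° is eclipsed with OCH3 at 120° (2.6); I at 240° is eclipsed with H at 240° (1.9). Total 8.0 kcal/mol.
D is eclipsed. CH2Cl at 0° is eclipsed with OCH3 at 0° (3.2); NH2 at 120° is eclipsed with H at 120° (1.6); I at 240° is eclipsed with CH3 at 240° (3.6). Total 8.4 kcal/mol.
E(C) − E(D) = 8.0 − 8.4 = -0.4 kcal/mol.

-0.4 kcal/mol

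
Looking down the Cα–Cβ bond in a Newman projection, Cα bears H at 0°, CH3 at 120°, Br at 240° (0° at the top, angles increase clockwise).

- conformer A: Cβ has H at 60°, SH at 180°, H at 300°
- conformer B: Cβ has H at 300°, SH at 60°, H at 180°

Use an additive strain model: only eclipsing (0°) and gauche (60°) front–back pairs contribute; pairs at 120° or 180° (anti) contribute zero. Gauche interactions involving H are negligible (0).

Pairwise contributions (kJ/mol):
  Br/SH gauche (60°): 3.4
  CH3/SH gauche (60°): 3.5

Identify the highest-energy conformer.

A (staggered): CH3(120°)/SH(180°) gauche 3.5; Br(240°)/SH(180°) gauche 3.4 → 6.9 kJ/mol.
B (staggered): CH3(120°)/SH(60°) gauche 3.5 → 3.5 kJ/mol.
A has the highest total (6.9 kJ/mol).

A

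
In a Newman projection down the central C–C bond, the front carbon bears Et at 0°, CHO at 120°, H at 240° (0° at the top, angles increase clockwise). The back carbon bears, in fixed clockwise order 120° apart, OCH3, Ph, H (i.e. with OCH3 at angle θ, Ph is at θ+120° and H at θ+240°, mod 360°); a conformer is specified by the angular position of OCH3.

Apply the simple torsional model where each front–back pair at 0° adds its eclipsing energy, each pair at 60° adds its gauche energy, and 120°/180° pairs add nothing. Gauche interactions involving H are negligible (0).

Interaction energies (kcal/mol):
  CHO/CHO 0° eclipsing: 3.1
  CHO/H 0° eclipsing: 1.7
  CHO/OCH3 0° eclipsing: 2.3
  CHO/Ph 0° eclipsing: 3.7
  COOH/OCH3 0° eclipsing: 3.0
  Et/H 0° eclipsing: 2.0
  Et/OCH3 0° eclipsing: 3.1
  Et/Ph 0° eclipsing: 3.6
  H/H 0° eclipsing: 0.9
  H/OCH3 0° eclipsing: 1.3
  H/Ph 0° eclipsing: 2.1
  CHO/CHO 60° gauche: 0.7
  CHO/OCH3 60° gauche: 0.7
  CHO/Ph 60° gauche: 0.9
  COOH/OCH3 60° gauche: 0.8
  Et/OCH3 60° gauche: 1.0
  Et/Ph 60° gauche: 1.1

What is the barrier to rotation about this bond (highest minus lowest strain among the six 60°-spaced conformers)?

5.9 kcal/mol

OCH3 at 0° (eclipsed): Et–OCH3 eclipsed, CHO–Ph eclipsed, H–H eclipsed; 3.1 + 3.7 + 0.9 = 7.7 kcal/mol.
OCH3 at 60° (staggered): Et–OCH3 gauche, CHO–OCH3 gauche, CHO–Ph gauche; 1.0 + 0.7 + 0.9 = 2.6 kcal/mol.
OCH3 at 120° (eclipsed): Et–H eclipsed, CHO–OCH3 eclipsed, H–Ph eclipsed; 2.0 + 2.3 + 2.1 = 6.4 kcal/mol.
OCH3 at 180° (staggered): Et–Ph gauche, CHO–OCH3 gauche; 1.1 + 0.7 = 1.8 kcal/mol.
OCH3 at 240° (eclipsed): Et–Ph eclipsed, CHO–H eclipsed, H–OCH3 eclipsed; 3.6 + 1.7 + 1.3 = 6.6 kcal/mol.
OCH3 at 300° (staggered): Et–OCH3 gauche, Et–Ph gauche, CHO–Ph gauche; 1.0 + 1.1 + 0.9 = 3.0 kcal/mol.
Max at 0° (7.7 kcal/mol), min at 180° (1.8 kcal/mol); barrier = 5.9 kcal/mol.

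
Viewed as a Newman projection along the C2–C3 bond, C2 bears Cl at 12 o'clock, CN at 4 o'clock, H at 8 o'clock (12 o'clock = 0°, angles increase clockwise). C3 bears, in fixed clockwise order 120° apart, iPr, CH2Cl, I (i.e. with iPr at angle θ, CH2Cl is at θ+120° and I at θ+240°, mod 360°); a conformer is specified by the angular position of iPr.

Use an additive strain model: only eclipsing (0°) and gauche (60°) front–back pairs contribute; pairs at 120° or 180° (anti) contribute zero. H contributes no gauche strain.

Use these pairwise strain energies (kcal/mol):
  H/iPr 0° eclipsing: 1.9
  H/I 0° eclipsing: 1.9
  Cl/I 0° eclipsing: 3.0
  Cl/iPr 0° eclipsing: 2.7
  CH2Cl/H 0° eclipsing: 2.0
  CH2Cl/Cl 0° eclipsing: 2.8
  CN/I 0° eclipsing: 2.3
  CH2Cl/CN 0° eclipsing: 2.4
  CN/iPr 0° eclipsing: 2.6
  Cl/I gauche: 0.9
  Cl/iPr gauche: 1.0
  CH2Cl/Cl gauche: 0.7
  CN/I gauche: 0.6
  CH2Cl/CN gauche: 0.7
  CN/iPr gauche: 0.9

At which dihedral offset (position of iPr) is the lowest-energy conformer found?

iPr at 0° (eclipsed): Cl(0°)/iPr(0°) eclipsed 2.7; CN(120°)/CH2Cl(120°) eclipsed 2.4; H(240°)/I(240°) eclipsed 1.9 → 7.0 kcal/mol.
iPr at 60° (staggered): Cl(0°)/iPr(60°) gauche 1.0; Cl(0°)/I(300°) gauche 0.9; CN(120°)/iPr(60°) gauche 0.9; CN(120°)/CH2Cl(180°) gauche 0.7 → 3.5 kcal/mol.
iPr at 120° (eclipsed): Cl(0°)/I(0°) eclipsed 3.0; CN(120°)/iPr(120°) eclipsed 2.6; H(240°)/CH2Cl(240°) eclipsed 2.0 → 7.6 kcal/mol.
iPr at 180° (staggered): Cl(0°)/CH2Cl(300°) gauche 0.7; Cl(0°)/I(60°) gauche 0.9; CN(120°)/iPr(180°) gauche 0.9; CN(120°)/I(60°) gauche 0.6 → 3.1 kcal/mol.
iPr at 240° (eclipsed): Cl(0°)/CH2Cl(0°) eclipsed 2.8; CN(120°)/I(120°) eclipsed 2.3; H(240°)/iPr(240°) eclipsed 1.9 → 7.0 kcal/mol.
iPr at 300° (staggered): Cl(0°)/iPr(300°) gauche 1.0; Cl(0°)/CH2Cl(60°) gauche 0.7; CN(120°)/CH2Cl(60°) gauche 0.7; CN(120°)/I(180°) gauche 0.6 → 3.0 kcal/mol.
The minimum (3.0 kcal/mol) occurs with iPr at 300°.

300°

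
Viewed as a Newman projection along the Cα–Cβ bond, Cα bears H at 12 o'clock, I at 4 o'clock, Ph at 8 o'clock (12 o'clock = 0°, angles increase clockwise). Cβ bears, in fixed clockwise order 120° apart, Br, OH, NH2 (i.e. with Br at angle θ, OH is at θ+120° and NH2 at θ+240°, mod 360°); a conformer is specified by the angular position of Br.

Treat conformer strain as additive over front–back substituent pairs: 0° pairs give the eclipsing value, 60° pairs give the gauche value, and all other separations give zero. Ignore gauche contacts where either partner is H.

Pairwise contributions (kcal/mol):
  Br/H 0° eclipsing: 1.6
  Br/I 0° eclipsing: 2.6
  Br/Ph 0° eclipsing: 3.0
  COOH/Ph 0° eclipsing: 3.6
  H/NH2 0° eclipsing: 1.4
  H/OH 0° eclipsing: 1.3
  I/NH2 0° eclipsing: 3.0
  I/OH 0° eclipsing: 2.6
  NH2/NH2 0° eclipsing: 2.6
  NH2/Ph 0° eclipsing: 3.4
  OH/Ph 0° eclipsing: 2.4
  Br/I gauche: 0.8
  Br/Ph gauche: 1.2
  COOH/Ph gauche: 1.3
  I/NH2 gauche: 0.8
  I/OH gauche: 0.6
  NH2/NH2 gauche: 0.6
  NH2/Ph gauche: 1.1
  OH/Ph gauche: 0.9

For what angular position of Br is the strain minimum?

Br at 0° (eclipsed): H(0°)/Br(0°) eclipsed 1.6; I(120°)/OH(120°) eclipsed 2.6; Ph(240°)/NH2(240°) eclipsed 3.4 → 7.6 kcal/mol.
Br at 60° (staggered): I(120°)/Br(60°) gauche 0.8; I(120°)/OH(180°) gauche 0.6; Ph(240°)/OH(180°) gauche 0.9; Ph(240°)/NH2(300°) gauche 1.1 → 3.4 kcal/mol.
Br at 120° (eclipsed): H(0°)/NH2(0°) eclipsed 1.4; I(120°)/Br(120°) eclipsed 2.6; Ph(240°)/OH(240°) eclipsed 2.4 → 6.4 kcal/mol.
Br at 180° (staggered): I(120°)/Br(180°) gauche 0.8; I(120°)/NH2(60°) gauche 0.8; Ph(240°)/Br(180°) gauche 1.2; Ph(240°)/OH(300°) gauche 0.9 → 3.7 kcal/mol.
Br at 240° (eclipsed): H(0°)/OH(0°) eclipsed 1.3; I(120°)/NH2(120°) eclipsed 3.0; Ph(240°)/Br(240°) eclipsed 3.0 → 7.3 kcal/mol.
Br at 300° (staggered): I(120°)/OH(60°) gauche 0.6; I(120°)/NH2(180°) gauche 0.8; Ph(240°)/Br(300°) gauche 1.2; Ph(240°)/NH2(180°) gauche 1.1 → 3.7 kcal/mol.
The minimum (3.4 kcal/mol) occurs with Br at 60°.

60°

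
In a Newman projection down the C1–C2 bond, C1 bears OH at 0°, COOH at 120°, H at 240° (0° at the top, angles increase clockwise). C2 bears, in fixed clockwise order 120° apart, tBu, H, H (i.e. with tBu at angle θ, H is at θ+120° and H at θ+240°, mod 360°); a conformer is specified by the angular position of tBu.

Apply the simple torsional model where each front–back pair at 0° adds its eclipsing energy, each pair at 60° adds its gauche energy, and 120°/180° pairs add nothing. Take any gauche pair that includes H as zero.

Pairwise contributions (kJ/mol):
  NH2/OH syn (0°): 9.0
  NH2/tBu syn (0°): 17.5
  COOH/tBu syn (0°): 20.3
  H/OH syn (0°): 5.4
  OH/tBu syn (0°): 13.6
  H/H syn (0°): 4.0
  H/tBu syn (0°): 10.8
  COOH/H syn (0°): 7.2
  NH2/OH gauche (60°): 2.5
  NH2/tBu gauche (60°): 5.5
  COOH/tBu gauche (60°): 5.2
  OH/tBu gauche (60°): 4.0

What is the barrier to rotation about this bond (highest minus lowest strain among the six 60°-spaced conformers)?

tBu at 0° is eclipsed. OH at 0° is eclipsed with tBu at 0° (13.6); COOH at 120° is eclipsed with H at 120° (7.2); H at 240° is eclipsed with H at 240° (4.0). Total 24.8 kJ/mol.
tBu at 60° is staggered. OH at 0° is gauche with tBu at 60° (4.0); COOH at 120° is gauche with tBu at 60° (5.2). Total 9.2 kJ/mol.
tBu at 120° is eclipsed. OH at 0° is eclipsed with H at 0° (5.4); COOH at 120° is eclipsed with tBu at 120° (20.3); H at 240° is eclipsed with H at 240° (4.0). Total 29.7 kJ/mol.
tBu at 180° is staggered. COOH at 120° is gauche with tBu at 180° (5.2). Total 5.2 kJ/mol.
tBu at 240° is eclipsed. OH at 0° is eclipsed with H at 0° (5.4); COOH at 120° is eclipsed with H at 120° (7.2); H at 240° is eclipsed with tBu at 240° (10.8). Total 23.4 kJ/mol.
tBu at 300° is staggered. OH at 0° is gauche with tBu at 300° (4.0). Total 4.0 kJ/mol.
Max at 120° (29.7 kJ/mol), min at 300° (4.0 kJ/mol); barrier = 25.7 kJ/mol.

25.7 kJ/mol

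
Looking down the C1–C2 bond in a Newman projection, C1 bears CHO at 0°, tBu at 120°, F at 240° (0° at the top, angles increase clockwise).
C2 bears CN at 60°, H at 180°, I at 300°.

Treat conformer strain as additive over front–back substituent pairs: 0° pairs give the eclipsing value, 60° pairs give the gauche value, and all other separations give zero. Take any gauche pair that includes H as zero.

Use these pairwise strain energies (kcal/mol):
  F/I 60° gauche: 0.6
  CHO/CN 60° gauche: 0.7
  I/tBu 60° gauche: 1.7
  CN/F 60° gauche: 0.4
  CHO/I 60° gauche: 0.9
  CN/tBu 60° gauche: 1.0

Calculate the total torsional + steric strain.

This conformer (staggered): CHO–CN gauche, CHO–I gauche, tBu–CN gauche, F–I gauche; 0.7 + 0.9 + 1.0 + 0.6 = 3.2 kcal/mol.

3.2 kcal/mol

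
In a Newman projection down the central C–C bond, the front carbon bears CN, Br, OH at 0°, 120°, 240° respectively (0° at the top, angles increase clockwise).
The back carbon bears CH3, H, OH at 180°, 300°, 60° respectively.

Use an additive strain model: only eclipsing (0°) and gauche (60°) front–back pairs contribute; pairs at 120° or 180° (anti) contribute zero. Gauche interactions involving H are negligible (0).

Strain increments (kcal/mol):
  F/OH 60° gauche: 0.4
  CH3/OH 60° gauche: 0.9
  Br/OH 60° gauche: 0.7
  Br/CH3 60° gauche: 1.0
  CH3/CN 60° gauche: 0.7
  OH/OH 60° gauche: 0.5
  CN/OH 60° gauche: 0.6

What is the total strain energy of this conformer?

3.2 kcal/mol

This conformer (staggered): CN(0°)/OH(60°) gauche 0.6; Br(120°)/CH3(180°) gauche 1.0; Br(120°)/OH(60°) gauche 0.7; OH(240°)/CH3(180°) gauche 0.9 → 3.2 kcal/mol.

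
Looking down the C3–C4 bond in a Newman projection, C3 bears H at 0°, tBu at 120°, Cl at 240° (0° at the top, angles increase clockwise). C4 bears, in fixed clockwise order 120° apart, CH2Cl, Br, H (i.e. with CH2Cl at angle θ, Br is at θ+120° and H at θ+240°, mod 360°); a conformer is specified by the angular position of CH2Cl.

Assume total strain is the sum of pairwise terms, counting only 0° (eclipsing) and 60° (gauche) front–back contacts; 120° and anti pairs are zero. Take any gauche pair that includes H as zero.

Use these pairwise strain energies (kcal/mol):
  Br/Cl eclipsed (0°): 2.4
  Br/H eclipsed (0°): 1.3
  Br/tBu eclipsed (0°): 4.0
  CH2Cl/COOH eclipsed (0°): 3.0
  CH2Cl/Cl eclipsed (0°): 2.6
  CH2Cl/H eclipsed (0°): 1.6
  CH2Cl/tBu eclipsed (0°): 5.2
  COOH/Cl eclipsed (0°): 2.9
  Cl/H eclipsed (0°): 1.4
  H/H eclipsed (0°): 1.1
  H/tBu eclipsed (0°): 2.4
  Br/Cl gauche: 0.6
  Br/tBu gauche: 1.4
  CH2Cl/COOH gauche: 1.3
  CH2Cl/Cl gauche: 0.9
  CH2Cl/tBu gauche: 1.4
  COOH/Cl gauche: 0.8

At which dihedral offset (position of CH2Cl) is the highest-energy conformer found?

120°

CH2Cl at 0° (eclipsed): H(0°)/CH2Cl(0°) eclipsed 1.6; tBu(120°)/Br(120°) eclipsed 4.0; Cl(240°)/H(240°) eclipsed 1.4 → 7.0 kcal/mol.
CH2Cl at 60° (staggered): tBu(120°)/CH2Cl(60°) gauche 1.4; tBu(120°)/Br(180°) gauche 1.4; Cl(240°)/Br(180°) gauche 0.6 → 3.4 kcal/mol.
CH2Cl at 120° (eclipsed): H(0°)/H(0°) eclipsed 1.1; tBu(120°)/CH2Cl(120°) eclipsed 5.2; Cl(240°)/Br(240°) eclipsed 2.4 → 8.7 kcal/mol.
CH2Cl at 180° (staggered): tBu(120°)/CH2Cl(180°) gauche 1.4; Cl(240°)/CH2Cl(180°) gauche 0.9; Cl(240°)/Br(300°) gauche 0.6 → 2.9 kcal/mol.
CH2Cl at 240° (eclipsed): H(0°)/Br(0°) eclipsed 1.3; tBu(120°)/H(120°) eclipsed 2.4; Cl(240°)/CH2Cl(240°) eclipsed 2.6 → 6.3 kcal/mol.
CH2Cl at 300° (staggered): tBu(120°)/Br(60°) gauche 1.4; Cl(240°)/CH2Cl(300°) gauche 0.9 → 2.3 kcal/mol.
The maximum (8.7 kcal/mol) occurs with CH2Cl at 120°.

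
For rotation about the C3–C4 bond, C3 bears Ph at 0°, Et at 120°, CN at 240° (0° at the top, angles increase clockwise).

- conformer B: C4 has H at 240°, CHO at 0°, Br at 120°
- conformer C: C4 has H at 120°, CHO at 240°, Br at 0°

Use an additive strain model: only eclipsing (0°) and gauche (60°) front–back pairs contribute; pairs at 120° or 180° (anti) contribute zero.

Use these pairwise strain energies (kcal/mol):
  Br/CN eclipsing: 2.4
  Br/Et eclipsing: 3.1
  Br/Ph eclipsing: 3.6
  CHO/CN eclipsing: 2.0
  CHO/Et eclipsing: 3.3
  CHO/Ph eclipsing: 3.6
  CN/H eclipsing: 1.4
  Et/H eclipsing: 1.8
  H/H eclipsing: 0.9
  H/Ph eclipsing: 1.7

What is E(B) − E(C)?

B (eclipsed): Ph–CHO eclipsed, Et–Br eclipsed, CN–H eclipsed; 3.6 + 3.1 + 1.4 = 8.1 kcal/mol.
C (eclipsed): Ph–Br eclipsed, Et–H eclipsed, CN–CHO eclipsed; 3.6 + 1.8 + 2.0 = 7.4 kcal/mol.
E(B) − E(C) = 8.1 − 7.4 = +0.7 kcal/mol.

+0.7 kcal/mol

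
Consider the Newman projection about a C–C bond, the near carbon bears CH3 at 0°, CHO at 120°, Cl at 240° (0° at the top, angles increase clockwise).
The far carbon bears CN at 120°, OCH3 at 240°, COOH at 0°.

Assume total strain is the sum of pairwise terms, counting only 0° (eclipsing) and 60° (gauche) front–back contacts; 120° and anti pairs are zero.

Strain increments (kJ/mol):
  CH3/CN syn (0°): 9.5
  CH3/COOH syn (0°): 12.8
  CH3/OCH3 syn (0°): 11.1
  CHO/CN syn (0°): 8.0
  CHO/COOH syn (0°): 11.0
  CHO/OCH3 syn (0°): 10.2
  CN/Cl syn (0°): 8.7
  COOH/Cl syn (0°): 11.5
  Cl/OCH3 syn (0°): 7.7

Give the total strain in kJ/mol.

This conformer (eclipsed): CH3–COOH eclipsed, CHO–CN eclipsed, Cl–OCH3 eclipsed; 12.8 + 8.0 + 7.7 = 28.5 kJ/mol.

28.5 kJ/mol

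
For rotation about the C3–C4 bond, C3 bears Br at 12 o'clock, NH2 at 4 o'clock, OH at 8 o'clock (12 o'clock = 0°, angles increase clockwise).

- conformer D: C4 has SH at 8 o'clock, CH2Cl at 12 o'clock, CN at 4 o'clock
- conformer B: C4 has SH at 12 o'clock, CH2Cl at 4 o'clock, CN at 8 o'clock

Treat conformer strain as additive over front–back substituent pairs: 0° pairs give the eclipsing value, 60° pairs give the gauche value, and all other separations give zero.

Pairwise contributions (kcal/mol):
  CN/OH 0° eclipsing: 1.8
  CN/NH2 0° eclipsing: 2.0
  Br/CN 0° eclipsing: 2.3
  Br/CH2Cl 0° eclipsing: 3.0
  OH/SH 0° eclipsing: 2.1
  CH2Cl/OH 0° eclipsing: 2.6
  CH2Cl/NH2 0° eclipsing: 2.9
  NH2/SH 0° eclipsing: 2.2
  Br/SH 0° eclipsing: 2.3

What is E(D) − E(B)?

+0.1 kcal/mol

D (eclipsed): Br(0°)/CH2Cl(0°) eclipsed 3.0; NH2(120°)/CN(120°) eclipsed 2.0; OH(240°)/SH(240°) eclipsed 2.1 → 7.1 kcal/mol.
B (eclipsed): Br(0°)/SH(0°) eclipsed 2.3; NH2(120°)/CH2Cl(120°) eclipsed 2.9; OH(240°)/CN(240°) eclipsed 1.8 → 7.0 kcal/mol.
E(D) − E(B) = 7.1 − 7.0 = +0.1 kcal/mol.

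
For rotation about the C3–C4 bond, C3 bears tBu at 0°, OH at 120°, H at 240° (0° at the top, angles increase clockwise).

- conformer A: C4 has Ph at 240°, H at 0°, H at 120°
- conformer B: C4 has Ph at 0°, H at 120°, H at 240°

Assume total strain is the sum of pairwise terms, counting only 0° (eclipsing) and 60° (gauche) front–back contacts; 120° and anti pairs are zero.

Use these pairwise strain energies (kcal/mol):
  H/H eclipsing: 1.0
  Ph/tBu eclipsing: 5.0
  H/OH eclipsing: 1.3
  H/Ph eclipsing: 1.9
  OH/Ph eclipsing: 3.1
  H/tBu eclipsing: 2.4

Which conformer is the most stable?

A

A is eclipsed. tBu at 0° is eclipsed with H at 0° (2.4); OH at 120° is eclipsed with H at 120° (1.3); H at 240° is eclipsed with Ph at 240° (1.9). Total 5.6 kcal/mol.
B is eclipsed. tBu at 0° is eclipsed with Ph at 0° (5.0); OH at 120° is eclipsed with H at 120° (1.3); H at 240° is eclipsed with H at 240° (1.0). Total 7.3 kcal/mol.
A has the lowest total (5.6 kcal/mol).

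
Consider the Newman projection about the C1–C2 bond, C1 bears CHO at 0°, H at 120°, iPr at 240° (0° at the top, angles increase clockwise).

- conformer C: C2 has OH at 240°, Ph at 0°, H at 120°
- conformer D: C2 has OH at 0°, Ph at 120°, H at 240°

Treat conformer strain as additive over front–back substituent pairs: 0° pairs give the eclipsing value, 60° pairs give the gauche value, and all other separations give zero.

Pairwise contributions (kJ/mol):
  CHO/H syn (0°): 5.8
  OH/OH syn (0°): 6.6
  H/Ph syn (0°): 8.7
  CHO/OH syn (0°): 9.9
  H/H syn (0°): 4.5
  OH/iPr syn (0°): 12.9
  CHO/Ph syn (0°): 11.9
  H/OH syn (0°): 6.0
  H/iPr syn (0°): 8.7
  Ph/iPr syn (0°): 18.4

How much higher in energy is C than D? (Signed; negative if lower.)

+2.0 kJ/mol

C (eclipsed): CHO(0°)/Ph(0°) eclipsed 11.9; H(120°)/H(120°) eclipsed 4.5; iPr(240°)/OH(240°) eclipsed 12.9 → 29.3 kJ/mol.
D (eclipsed): CHO(0°)/OH(0°) eclipsed 9.9; H(120°)/Ph(120°) eclipsed 8.7; iPr(240°)/H(240°) eclipsed 8.7 → 27.3 kJ/mol.
E(C) − E(D) = 29.3 − 27.3 = +2.0 kJ/mol.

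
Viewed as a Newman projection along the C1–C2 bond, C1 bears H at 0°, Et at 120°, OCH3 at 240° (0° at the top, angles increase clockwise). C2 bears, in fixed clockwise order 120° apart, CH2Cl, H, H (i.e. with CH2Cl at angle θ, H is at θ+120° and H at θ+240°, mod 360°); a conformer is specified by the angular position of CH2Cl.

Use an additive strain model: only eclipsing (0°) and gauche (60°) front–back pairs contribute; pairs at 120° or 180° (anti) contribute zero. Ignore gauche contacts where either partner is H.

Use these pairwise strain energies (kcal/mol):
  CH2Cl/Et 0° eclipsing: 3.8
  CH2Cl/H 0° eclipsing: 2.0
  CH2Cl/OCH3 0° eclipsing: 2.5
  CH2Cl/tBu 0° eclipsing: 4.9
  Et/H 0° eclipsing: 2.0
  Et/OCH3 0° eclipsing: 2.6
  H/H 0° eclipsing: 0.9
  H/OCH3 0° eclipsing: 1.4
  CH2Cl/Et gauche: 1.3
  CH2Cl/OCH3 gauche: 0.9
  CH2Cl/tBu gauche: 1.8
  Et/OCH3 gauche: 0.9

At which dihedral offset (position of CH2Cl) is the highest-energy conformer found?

CH2Cl at 0° is eclipsed. H at 0° is eclipsed with CH2Cl at 0° (2.0); Et at 120° is eclipsed with H at 120° (2.0); OCH3 at 240° is eclipsed with H at 240° (1.4). Total 5.4 kcal/mol.
CH2Cl at 60° is staggered. Et at 120° is gauche with CH2Cl at 60° (1.3). Total 1.3 kcal/mol.
CH2Cl at 120° is eclipsed. H at 0° is eclipsed with H at 0° (0.9); Et at 120° is eclipsed with CH2Cl at 120° (3.8); OCH3 at 240° is eclipsed with H at 240° (1.4). Total 6.1 kcal/mol.
CH2Cl at 180° is staggered. Et at 120° is gauche with CH2Cl at 180° (1.3); OCH3 at 240° is gauche with CH2Cl at 180° (0.9). Total 2.2 kcal/mol.
CH2Cl at 240° is eclipsed. H at 0° is eclipsed with H at 0° (0.9); Et at 120° is eclipsed with H at 120° (2.0); OCH3 at 240° is eclipsed with CH2Cl at 240° (2.5). Total 5.4 kcal/mol.
CH2Cl at 300° is staggered. OCH3 at 240° is gauche with CH2Cl at 300° (0.9). Total 0.9 kcal/mol.
The maximum (6.1 kcal/mol) occurs with CH2Cl at 120°.

120°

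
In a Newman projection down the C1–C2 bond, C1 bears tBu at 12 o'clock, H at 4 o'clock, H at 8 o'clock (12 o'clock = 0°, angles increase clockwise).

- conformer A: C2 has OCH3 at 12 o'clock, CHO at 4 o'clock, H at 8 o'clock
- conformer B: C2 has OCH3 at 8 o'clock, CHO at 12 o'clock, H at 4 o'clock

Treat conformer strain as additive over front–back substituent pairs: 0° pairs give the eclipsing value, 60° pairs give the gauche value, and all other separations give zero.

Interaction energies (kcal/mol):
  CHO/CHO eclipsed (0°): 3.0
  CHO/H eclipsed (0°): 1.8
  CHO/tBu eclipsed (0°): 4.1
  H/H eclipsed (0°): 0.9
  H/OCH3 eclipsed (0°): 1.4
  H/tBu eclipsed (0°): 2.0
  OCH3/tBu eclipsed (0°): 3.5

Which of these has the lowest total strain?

A

A (eclipsed): tBu(0°)/OCH3(0°) eclipsed 3.5; H(120°)/CHO(120°) eclipsed 1.8; H(240°)/H(240°) eclipsed 0.9 → 6.2 kcal/mol.
B (eclipsed): tBu(0°)/CHO(0°) eclipsed 4.1; H(120°)/H(120°) eclipsed 0.9; H(240°)/OCH3(240°) eclipsed 1.4 → 6.4 kcal/mol.
A has the lowest total (6.2 kcal/mol).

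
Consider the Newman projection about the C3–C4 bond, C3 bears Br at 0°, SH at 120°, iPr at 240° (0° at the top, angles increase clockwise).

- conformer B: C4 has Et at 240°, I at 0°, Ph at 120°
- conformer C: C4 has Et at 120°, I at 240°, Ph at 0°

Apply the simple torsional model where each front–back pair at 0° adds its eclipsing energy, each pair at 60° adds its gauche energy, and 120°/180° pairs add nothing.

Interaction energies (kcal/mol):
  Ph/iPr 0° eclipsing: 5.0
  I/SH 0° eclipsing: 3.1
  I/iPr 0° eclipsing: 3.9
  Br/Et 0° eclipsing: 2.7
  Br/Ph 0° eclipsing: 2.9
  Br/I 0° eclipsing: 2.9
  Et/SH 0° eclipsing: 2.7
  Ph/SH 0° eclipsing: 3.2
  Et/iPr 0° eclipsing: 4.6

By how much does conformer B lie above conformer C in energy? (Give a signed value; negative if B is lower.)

+1.2 kcal/mol

B (eclipsed): Br–I eclipsed, SH–Ph eclipsed, iPr–Et eclipsed; 2.9 + 3.2 + 4.6 = 10.7 kcal/mol.
C (eclipsed): Br–Ph eclipsed, SH–Et eclipsed, iPr–I eclipsed; 2.9 + 2.7 + 3.9 = 9.5 kcal/mol.
E(B) − E(C) = 10.7 − 9.5 = +1.2 kcal/mol.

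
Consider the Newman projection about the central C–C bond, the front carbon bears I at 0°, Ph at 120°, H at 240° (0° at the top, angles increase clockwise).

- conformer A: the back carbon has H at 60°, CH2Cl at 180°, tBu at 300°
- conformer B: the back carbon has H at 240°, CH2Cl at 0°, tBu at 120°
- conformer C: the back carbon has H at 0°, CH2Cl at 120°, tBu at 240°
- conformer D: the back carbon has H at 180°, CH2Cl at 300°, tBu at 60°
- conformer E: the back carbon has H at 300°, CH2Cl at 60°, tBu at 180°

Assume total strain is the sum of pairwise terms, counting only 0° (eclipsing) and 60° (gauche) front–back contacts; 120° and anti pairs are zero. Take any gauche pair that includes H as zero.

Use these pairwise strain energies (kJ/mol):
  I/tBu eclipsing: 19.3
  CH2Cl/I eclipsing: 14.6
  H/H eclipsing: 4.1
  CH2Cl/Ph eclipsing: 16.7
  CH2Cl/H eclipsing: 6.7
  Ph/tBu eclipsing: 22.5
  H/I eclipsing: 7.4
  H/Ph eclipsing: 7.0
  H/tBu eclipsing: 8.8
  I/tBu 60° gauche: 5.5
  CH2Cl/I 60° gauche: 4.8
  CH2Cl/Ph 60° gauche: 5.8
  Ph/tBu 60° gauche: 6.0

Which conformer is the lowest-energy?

A

A (staggered): I–tBu gauche, Ph–CH2Cl gauche; 5.5 + 5.8 = 11.3 kJ/mol.
B (eclipsed): I–CH2Cl eclipsed, Ph–tBu eclipsed, H–H eclipsed; 14.6 + 22.5 + 4.1 = 41.2 kJ/mol.
C (eclipsed): I–H eclipsed, Ph–CH2Cl eclipsed, H–tBu eclipsed; 7.4 + 16.7 + 8.8 = 32.9 kJ/mol.
D (staggered): I–CH2Cl gauche, I–tBu gauche, Ph–tBu gauche; 4.8 + 5.5 + 6.0 = 16.3 kJ/mol.
E (staggered): I–CH2Cl gauche, Ph–CH2Cl gauche, Ph–tBu gauche; 4.8 + 5.8 + 6.0 = 16.6 kJ/mol.
A has the lowest total (11.3 kJ/mol).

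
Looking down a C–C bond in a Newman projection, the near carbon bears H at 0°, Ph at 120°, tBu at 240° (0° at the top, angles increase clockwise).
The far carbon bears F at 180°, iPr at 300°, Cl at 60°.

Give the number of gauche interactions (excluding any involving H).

Non-H gauche pairs: Ph(120°)/F(180°); Ph(120°)/Cl(60°); tBu(240°)/F(180°); tBu(240°)/iPr(300°) — 4 interactions.

4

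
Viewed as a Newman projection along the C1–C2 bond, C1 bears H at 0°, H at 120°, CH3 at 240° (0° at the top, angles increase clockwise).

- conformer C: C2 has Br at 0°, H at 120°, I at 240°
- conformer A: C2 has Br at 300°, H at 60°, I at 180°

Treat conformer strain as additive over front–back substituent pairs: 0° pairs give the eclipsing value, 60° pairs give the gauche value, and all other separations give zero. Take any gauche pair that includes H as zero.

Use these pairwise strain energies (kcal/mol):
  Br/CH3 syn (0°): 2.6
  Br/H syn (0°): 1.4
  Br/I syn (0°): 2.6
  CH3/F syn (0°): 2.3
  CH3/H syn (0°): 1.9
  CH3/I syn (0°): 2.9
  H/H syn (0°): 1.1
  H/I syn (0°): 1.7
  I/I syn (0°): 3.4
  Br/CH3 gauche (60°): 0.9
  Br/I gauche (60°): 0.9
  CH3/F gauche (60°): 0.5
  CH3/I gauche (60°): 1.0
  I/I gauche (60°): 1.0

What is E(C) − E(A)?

C is eclipsed. H at 0° is eclipsed with Br at 0° (1.4); H at 120° is eclipsed with H at 120° (1.1); CH3 at 240° is eclipsed with I at 240° (2.9). Total 5.4 kcal/mol.
A is staggered. CH3 at 240° is gauche with Br at 300° (0.9); CH3 at 240° is gauche with I at 180° (1.0). Total 1.9 kcal/mol.
E(C) − E(A) = 5.4 − 1.9 = +3.5 kcal/mol.

+3.5 kcal/mol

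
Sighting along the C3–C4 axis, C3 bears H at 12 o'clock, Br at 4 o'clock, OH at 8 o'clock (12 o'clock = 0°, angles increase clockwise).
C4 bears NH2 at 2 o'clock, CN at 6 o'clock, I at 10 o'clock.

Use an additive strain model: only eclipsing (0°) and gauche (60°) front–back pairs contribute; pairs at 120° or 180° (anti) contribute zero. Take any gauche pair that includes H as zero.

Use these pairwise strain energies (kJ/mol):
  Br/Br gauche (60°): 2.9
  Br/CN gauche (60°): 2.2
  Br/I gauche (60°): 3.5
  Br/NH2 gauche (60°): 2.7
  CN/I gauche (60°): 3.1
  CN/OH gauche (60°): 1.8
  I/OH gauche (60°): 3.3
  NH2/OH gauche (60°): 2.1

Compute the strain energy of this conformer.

This conformer (staggered): Br–NH2 gauche, Br–CN gauche, OH–CN gauche, OH–I gauche; 2.7 + 2.2 + 1.8 + 3.3 = 10.0 kJ/mol.

10.0 kJ/mol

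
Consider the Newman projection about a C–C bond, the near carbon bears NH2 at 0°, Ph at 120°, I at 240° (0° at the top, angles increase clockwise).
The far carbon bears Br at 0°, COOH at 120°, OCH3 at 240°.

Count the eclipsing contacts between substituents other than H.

3

Non-H eclipsing pairs: NH2(0°)/Br(0°); Ph(120°)/COOH(120°); I(240°)/OCH3(240°) — 3 interactions.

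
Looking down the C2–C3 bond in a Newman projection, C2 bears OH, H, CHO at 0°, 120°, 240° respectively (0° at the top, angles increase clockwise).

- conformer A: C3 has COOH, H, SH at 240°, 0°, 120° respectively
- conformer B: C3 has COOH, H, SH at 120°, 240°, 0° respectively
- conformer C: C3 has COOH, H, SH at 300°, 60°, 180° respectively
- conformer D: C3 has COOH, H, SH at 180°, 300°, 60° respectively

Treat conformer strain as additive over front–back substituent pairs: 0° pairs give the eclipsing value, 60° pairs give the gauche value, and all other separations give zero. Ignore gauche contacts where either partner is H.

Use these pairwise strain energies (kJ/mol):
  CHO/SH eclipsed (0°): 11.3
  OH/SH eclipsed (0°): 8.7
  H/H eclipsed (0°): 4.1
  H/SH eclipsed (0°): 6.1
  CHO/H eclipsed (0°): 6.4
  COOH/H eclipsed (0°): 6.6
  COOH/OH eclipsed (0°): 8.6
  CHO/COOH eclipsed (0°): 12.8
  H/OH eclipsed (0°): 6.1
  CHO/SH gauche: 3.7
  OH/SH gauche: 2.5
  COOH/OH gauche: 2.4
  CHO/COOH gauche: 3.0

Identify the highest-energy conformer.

A (eclipsed): OH(0°)/H(0°) eclipsed 6.1; H(120°)/SH(120°) eclipsed 6.1; CHO(240°)/COOH(240°) eclipsed 12.8 → 25.0 kJ/mol.
B (eclipsed): OH(0°)/SH(0°) eclipsed 8.7; H(120°)/COOH(120°) eclipsed 6.6; CHO(240°)/H(240°) eclipsed 6.4 → 21.7 kJ/mol.
C (staggered): OH(0°)/COOH(300°) gauche 2.4; CHO(240°)/COOH(300°) gauche 3.0; CHO(240°)/SH(180°) gauche 3.7 → 9.1 kJ/mol.
D (staggered): OH(0°)/SH(60°) gauche 2.5; CHO(240°)/COOH(180°) gauche 3.0 → 5.5 kJ/mol.
A has the highest total (25.0 kJ/mol).

A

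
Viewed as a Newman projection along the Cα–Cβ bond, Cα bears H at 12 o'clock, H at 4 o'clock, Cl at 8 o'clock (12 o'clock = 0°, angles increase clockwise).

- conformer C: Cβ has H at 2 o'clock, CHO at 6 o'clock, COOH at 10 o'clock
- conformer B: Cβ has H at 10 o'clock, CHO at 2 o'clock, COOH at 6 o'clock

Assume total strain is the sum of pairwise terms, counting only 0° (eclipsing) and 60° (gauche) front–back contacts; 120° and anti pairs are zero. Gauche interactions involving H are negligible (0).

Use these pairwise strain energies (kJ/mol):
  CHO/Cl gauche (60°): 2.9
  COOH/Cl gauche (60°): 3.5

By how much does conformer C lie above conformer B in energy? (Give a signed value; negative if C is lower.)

C (staggered): Cl–CHO gauche, Cl–COOH gauche; 2.9 + 3.5 = 6.4 kJ/mol.
B (staggered): Cl–COOH gauche; 3.5 = 3.5 kJ/mol.
E(C) − E(B) = 6.4 − 3.5 = +2.9 kJ/mol.

+2.9 kJ/mol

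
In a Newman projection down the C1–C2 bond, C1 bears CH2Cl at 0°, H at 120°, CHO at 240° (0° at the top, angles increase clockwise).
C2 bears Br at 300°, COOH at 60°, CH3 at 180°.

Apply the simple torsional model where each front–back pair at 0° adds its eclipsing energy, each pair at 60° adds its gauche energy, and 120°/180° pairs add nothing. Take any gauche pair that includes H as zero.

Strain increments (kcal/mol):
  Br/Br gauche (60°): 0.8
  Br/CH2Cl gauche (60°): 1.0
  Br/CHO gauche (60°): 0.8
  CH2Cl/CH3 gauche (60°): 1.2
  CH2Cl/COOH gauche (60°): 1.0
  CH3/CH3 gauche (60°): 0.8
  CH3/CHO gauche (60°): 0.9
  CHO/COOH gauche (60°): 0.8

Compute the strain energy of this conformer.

3.7 kcal/mol

This conformer (staggered): CH2Cl–Br gauche, CH2Cl–COOH gauche, CHO–Br gauche, CHO–CH3 gauche; 1.0 + 1.0 + 0.8 + 0.9 = 3.7 kcal/mol.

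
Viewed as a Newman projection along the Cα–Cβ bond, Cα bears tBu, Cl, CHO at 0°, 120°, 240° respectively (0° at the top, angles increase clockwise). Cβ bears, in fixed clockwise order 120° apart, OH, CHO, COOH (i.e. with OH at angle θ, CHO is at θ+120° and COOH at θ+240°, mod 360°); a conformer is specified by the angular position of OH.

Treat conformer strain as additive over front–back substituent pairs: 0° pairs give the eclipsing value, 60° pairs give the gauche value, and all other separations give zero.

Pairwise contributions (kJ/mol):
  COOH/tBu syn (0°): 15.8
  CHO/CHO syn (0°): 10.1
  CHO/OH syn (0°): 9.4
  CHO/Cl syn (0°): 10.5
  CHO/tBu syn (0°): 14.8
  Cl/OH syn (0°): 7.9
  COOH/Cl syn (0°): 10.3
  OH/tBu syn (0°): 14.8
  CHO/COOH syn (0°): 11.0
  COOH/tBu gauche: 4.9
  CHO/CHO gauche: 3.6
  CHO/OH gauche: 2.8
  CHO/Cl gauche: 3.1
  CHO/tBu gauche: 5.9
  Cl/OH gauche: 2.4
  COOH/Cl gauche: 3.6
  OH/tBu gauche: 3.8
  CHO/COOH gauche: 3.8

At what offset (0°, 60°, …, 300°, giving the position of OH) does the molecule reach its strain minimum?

OH at 0° (eclipsed): tBu–OH eclipsed, Cl–CHO eclipsed, CHO–COOH eclipsed; 14.8 + 10.5 + 11.0 = 36.3 kJ/mol.
OH at 60° (staggered): tBu–OH gauche, tBu–COOH gauche, Cl–OH gauche, Cl–CHO gauche, CHO–CHO gauche, CHO–COOH gauche; 3.8 + 4.9 + 2.4 + 3.1 + 3.6 + 3.8 = 21.6 kJ/mol.
OH at 120° (eclipsed): tBu–COOH eclipsed, Cl–OH eclipsed, CHO–CHO eclipsed; 15.8 + 7.9 + 10.1 = 33.8 kJ/mol.
OH at 180° (staggered): tBu–CHO gauche, tBu–COOH gauche, Cl–OH gauche, Cl–COOH gauche, CHO–OH gauche, CHO–CHO gauche; 5.9 + 4.9 + 2.4 + 3.6 + 2.8 + 3.6 = 23.2 kJ/mol.
OH at 240° (eclipsed): tBu–CHO eclipsed, Cl–COOH eclipsed, CHO–OH eclipsed; 14.8 + 10.3 + 9.4 = 34.5 kJ/mol.
OH at 300° (staggered): tBu–OH gauche, tBu–CHO gauche, Cl–CHO gauche, Cl–COOH gauche, CHO–OH gauche, CHO–COOH gauche; 3.8 + 5.9 + 3.1 + 3.6 + 2.8 + 3.8 = 23.0 kJ/mol.
The minimum (21.6 kJ/mol) occurs with OH at 60°.

60°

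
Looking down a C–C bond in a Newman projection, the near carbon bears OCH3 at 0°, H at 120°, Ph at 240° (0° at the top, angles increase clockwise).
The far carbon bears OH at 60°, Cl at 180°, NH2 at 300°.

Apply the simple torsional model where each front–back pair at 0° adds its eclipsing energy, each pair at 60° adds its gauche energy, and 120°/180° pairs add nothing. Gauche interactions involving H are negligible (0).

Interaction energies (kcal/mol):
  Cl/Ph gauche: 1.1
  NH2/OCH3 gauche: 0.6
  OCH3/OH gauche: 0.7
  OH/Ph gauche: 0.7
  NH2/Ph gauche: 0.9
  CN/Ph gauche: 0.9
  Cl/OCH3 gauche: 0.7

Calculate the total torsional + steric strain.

3.3 kcal/mol

This conformer (staggered): OCH3(0°)/OH(60°) gauche 0.7; OCH3(0°)/NH2(300°) gauche 0.6; Ph(240°)/Cl(180°) gauche 1.1; Ph(240°)/NH2(300°) gauche 0.9 → 3.3 kcal/mol.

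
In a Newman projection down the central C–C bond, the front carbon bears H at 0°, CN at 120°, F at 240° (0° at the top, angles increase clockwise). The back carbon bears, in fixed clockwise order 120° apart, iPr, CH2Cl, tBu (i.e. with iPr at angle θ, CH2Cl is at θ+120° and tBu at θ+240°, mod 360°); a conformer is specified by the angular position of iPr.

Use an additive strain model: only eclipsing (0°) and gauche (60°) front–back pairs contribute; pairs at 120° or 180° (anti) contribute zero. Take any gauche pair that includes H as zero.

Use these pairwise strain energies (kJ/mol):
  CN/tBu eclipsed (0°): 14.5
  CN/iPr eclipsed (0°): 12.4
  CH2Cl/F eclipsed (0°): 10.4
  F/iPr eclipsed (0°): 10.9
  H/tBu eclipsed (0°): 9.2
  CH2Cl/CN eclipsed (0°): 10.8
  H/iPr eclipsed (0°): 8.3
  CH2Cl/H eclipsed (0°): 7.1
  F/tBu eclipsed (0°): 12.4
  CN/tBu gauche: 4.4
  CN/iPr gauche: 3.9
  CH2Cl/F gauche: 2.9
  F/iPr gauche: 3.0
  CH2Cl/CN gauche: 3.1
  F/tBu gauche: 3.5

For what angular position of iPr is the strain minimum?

60°

iPr at 0° (eclipsed): H(0°)/iPr(0°) eclipsed 8.3; CN(120°)/CH2Cl(120°) eclipsed 10.8; F(240°)/tBu(240°) eclipsed 12.4 → 31.5 kJ/mol.
iPr at 60° (staggered): CN(120°)/iPr(60°) gauche 3.9; CN(120°)/CH2Cl(180°) gauche 3.1; F(240°)/CH2Cl(180°) gauche 2.9; F(240°)/tBu(300°) gauche 3.5 → 13.4 kJ/mol.
iPr at 120° (eclipsed): H(0°)/tBu(0°) eclipsed 9.2; CN(120°)/iPr(120°) eclipsed 12.4; F(240°)/CH2Cl(240°) eclipsed 10.4 → 32.0 kJ/mol.
iPr at 180° (staggered): CN(120°)/iPr(180°) gauche 3.9; CN(120°)/tBu(60°) gauche 4.4; F(240°)/iPr(180°) gauche 3.0; F(240°)/CH2Cl(300°) gauche 2.9 → 14.2 kJ/mol.
iPr at 240° (eclipsed): H(0°)/CH2Cl(0°) eclipsed 7.1; CN(120°)/tBu(120°) eclipsed 14.5; F(240°)/iPr(240°) eclipsed 10.9 → 32.5 kJ/mol.
iPr at 300° (staggered): CN(120°)/CH2Cl(60°) gauche 3.1; CN(120°)/tBu(180°) gauche 4.4; F(240°)/iPr(300°) gauche 3.0; F(240°)/tBu(180°) gauche 3.5 → 14.0 kJ/mol.
The minimum (13.4 kJ/mol) occurs with iPr at 60°.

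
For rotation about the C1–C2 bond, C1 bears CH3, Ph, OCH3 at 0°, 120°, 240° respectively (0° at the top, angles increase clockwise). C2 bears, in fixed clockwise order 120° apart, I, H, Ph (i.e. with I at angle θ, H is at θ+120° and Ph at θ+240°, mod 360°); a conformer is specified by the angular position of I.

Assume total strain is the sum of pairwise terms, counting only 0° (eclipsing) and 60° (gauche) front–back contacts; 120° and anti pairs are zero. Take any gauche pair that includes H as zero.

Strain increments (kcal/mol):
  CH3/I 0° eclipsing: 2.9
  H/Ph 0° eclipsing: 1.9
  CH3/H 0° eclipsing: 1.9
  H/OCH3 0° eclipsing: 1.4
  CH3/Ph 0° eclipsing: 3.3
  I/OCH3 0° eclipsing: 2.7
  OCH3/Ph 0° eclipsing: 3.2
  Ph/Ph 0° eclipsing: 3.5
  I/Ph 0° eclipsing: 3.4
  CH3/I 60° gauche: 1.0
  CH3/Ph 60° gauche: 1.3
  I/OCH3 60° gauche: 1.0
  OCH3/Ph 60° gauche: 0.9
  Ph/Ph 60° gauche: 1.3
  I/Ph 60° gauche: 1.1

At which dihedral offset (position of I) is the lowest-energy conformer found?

300°

I at 0° is eclipsed. CH3 at 0° is eclipsed with I at 0° (2.9); Ph at 120° is eclipsed with H at 120° (1.9); OCH3 at 240° is eclipsed with Ph at 240° (3.2). Total 8.0 kcal/mol.
I at 60° is staggered. CH3 at 0° is gauche with I at 60° (1.0); CH3 at 0° is gauche with Ph at 300° (1.3); Ph at 120° is gauche with I at 60° (1.1); OCH3 at 240° is gauche with Ph at 300° (0.9). Total 4.3 kcal/mol.
I at 120° is eclipsed. CH3 at 0° is eclipsed with Ph at 0° (3.3); Ph at 120° is eclipsed with I at 120° (3.4); OCH3 at 240° is eclipsed with H at 240° (1.4). Total 8.1 kcal/mol.
I at 180° is staggered. CH3 at 0° is gauche with Ph at 60° (1.3); Ph at 120° is gauche with I at 180° (1.1); Ph at 120° is gauche with Ph at 60° (1.3); OCH3 at 240° is gauche with I at 180° (1.0). Total 4.7 kcal/mol.
I at 240° is eclipsed. CH3 at 0° is eclipsed with H at 0° (1.9); Ph at 120° is eclipsed with Ph at 120° (3.5); OCH3 at 240° is eclipsed with I at 240° (2.7). Total 8.1 kcal/mol.
I at 300° is staggered. CH3 at 0° is gauche with I at 300° (1.0); Ph at 120° is gauche with Ph at 180° (1.3); OCH3 at 240° is gauche with I at 300° (1.0); OCH3 at 240° is gauche with Ph at 180° (0.9). Total 4.2 kcal/mol.
The minimum (4.2 kcal/mol) occurs with I at 300°.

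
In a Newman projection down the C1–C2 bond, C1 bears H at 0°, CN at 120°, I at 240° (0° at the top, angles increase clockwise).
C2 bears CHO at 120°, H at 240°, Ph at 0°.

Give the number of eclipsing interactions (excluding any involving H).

Non-H eclipsing pairs: CN(120°)/CHO(120°) — 1 interaction.

1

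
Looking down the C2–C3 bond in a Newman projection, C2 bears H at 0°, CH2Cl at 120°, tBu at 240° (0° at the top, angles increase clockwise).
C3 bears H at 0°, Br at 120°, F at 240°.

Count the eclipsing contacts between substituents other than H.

Non-H eclipsing pairs: CH2Cl(120°)/Br(120°); tBu(240°)/F(240°) — 2 interactions.

2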